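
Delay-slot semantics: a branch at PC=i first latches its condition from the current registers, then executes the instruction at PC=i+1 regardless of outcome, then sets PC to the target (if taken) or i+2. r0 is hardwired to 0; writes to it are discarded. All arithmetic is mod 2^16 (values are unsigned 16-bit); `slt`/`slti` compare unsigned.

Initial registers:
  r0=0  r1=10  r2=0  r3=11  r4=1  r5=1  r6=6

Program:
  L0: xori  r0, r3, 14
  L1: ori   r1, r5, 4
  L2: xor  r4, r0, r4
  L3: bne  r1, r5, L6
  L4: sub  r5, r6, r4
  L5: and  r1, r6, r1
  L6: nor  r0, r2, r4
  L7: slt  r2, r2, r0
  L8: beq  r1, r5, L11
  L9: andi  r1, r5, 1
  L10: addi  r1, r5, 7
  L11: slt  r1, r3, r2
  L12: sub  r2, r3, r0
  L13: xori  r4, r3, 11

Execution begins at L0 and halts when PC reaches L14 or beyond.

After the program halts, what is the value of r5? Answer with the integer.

PC=0  xori  r0, r3, 14       | r0=0 r1=10 r2=0 r3=11 r4=1 r5=1 r6=6
PC=1  ori   r1, r5, 4        | r0=0 r1=5 r2=0 r3=11 r4=1 r5=1 r6=6
PC=2  xor  r4, r0, r4        | r0=0 r1=5 r2=0 r3=11 r4=1 r5=1 r6=6
PC=3  bne  r1, r5, L6        | r0=0 r1=5 r2=0 r3=11 r4=1 r5=1 r6=6  [TAKEN]
PC=4  sub  r5, r6, r4        | r0=0 r1=5 r2=0 r3=11 r4=1 r5=5 r6=6
PC=6  nor  r0, r2, r4        | r0=0 r1=5 r2=0 r3=11 r4=1 r5=5 r6=6
PC=7  slt  r2, r2, r0        | r0=0 r1=5 r2=0 r3=11 r4=1 r5=5 r6=6
PC=8  beq  r1, r5, L11       | r0=0 r1=5 r2=0 r3=11 r4=1 r5=5 r6=6  [TAKEN]
PC=9  andi  r1, r5, 1        | r0=0 r1=1 r2=0 r3=11 r4=1 r5=5 r6=6
PC=11 slt  r1, r3, r2        | r0=0 r1=0 r2=0 r3=11 r4=1 r5=5 r6=6
PC=12 sub  r2, r3, r0        | r0=0 r1=0 r2=11 r3=11 r4=1 r5=5 r6=6
PC=13 xori  r4, r3, 11       | r0=0 r1=0 r2=11 r3=11 r4=0 r5=5 r6=6

5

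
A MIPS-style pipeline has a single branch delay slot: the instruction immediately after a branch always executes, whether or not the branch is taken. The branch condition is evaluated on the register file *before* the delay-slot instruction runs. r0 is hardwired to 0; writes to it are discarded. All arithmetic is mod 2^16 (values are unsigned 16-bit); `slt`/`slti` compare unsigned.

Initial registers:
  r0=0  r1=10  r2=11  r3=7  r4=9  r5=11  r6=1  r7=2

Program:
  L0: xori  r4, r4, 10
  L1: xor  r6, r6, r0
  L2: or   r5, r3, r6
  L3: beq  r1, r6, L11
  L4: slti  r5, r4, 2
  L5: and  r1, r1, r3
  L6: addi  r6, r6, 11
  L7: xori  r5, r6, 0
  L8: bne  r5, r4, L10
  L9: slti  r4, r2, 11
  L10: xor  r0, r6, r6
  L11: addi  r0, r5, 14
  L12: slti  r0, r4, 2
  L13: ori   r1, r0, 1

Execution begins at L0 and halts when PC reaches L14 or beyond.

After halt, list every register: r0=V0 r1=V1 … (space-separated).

PC=0  xori  r4, r4, 10       | r0=0 r1=10 r2=11 r3=7 r4=3 r5=11 r6=1 r7=2
PC=1  xor  r6, r6, r0        | r0=0 r1=10 r2=11 r3=7 r4=3 r5=11 r6=1 r7=2
PC=2  or   r5, r3, r6        | r0=0 r1=10 r2=11 r3=7 r4=3 r5=7 r6=1 r7=2
PC=3  beq  r1, r6, L11       | r0=0 r1=10 r2=11 r3=7 r4=3 r5=7 r6=1 r7=2  [not taken]
PC=4  slti  r5, r4, 2        | r0=0 r1=10 r2=11 r3=7 r4=3 r5=0 r6=1 r7=2
PC=5  and  r1, r1, r3        | r0=0 r1=2 r2=11 r3=7 r4=3 r5=0 r6=1 r7=2
PC=6  addi  r6, r6, 11       | r0=0 r1=2 r2=11 r3=7 r4=3 r5=0 r6=12 r7=2
PC=7  xori  r5, r6, 0        | r0=0 r1=2 r2=11 r3=7 r4=3 r5=12 r6=12 r7=2
PC=8  bne  r5, r4, L10       | r0=0 r1=2 r2=11 r3=7 r4=3 r5=12 r6=12 r7=2  [TAKEN]
PC=9  slti  r4, r2, 11       | r0=0 r1=2 r2=11 r3=7 r4=0 r5=12 r6=12 r7=2
PC=10 xor  r0, r6, r6        | r0=0 r1=2 r2=11 r3=7 r4=0 r5=12 r6=12 r7=2
PC=11 addi  r0, r5, 14       | r0=0 r1=2 r2=11 r3=7 r4=0 r5=12 r6=12 r7=2
PC=12 slti  r0, r4, 2        | r0=0 r1=2 r2=11 r3=7 r4=0 r5=12 r6=12 r7=2
PC=13 ori   r1, r0, 1        | r0=0 r1=1 r2=11 r3=7 r4=0 r5=12 r6=12 r7=2

r0=0 r1=1 r2=11 r3=7 r4=0 r5=12 r6=12 r7=2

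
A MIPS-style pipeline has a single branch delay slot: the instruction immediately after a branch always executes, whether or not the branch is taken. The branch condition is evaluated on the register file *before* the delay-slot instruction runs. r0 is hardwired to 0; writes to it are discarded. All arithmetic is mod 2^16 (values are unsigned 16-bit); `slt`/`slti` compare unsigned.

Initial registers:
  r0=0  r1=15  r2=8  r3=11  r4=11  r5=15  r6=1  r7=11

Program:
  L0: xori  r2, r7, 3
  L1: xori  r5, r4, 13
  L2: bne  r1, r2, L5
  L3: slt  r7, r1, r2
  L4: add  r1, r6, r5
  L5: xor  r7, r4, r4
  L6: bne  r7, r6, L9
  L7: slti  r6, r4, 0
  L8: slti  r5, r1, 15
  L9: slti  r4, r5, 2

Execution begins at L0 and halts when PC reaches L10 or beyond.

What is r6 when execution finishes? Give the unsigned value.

0

#0 xori  r2, r7, 3 ; 0/15/8/11/11/15/1/11
#1 xori  r5, r4, 13 ; 0/15/8/11/11/6/1/11
#2 bne  r1, r2, L5 ; 0/15/8/11/11/6/1/11 ; →target
#3 slt  r7, r1, r2 ; 0/15/8/11/11/6/1/0
#5 xor  r7, r4, r4 ; 0/15/8/11/11/6/1/0
#6 bne  r7, r6, L9 ; 0/15/8/11/11/6/1/0 ; →target
#7 slti  r6, r4, 0 ; 0/15/8/11/11/6/0/0
#9 slti  r4, r5, 2 ; 0/15/8/11/0/6/0/0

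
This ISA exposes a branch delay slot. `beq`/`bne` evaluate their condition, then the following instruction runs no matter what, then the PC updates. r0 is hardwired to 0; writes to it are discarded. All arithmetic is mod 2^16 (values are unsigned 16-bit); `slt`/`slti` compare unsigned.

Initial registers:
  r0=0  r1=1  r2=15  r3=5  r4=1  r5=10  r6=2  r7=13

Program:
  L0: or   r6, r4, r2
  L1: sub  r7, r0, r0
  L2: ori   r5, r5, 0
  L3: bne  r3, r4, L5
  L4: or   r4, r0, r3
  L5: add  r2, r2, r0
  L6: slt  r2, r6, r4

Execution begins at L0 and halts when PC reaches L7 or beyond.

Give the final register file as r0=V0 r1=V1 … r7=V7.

PC=0  or   r6, r4, r2        | r0=0 r1=1 r2=15 r3=5 r4=1 r5=10 r6=15 r7=13
PC=1  sub  r7, r0, r0        | r0=0 r1=1 r2=15 r3=5 r4=1 r5=10 r6=15 r7=0
PC=2  ori   r5, r5, 0        | r0=0 r1=1 r2=15 r3=5 r4=1 r5=10 r6=15 r7=0
PC=3  bne  r3, r4, L5        | r0=0 r1=1 r2=15 r3=5 r4=1 r5=10 r6=15 r7=0  [TAKEN]
PC=4  or   r4, r0, r3        | r0=0 r1=1 r2=15 r3=5 r4=5 r5=10 r6=15 r7=0
PC=5  add  r2, r2, r0        | r0=0 r1=1 r2=15 r3=5 r4=5 r5=10 r6=15 r7=0
PC=6  slt  r2, r6, r4        | r0=0 r1=1 r2=0 r3=5 r4=5 r5=10 r6=15 r7=0

r0=0 r1=1 r2=0 r3=5 r4=5 r5=10 r6=15 r7=0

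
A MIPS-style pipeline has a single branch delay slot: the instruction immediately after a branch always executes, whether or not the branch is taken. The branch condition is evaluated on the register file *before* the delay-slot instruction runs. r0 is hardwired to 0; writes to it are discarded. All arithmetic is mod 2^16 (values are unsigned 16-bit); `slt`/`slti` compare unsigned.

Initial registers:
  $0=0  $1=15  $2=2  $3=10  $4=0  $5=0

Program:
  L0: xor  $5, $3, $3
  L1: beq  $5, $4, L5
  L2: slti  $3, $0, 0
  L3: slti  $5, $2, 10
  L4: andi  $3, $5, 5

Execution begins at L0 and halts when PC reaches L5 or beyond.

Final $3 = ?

PC=0  xor  $5, $3, $3        | $0=0 $1=15 $2=2 $3=10 $4=0 $5=0
PC=1  beq  $5, $4, L5        | $0=0 $1=15 $2=2 $3=10 $4=0 $5=0  [TAKEN]
PC=2  slti  $3, $0, 0        | $0=0 $1=15 $2=2 $3=0 $4=0 $5=0

0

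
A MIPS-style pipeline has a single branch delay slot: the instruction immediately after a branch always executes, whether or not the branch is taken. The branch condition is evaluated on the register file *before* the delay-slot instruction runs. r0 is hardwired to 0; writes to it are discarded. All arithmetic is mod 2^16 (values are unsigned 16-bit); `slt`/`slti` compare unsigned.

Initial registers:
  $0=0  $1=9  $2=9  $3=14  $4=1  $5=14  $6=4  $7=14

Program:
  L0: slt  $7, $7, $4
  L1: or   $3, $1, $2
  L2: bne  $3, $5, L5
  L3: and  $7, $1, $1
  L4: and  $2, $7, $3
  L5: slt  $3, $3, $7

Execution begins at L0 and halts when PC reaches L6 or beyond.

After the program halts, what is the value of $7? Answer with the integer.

[0] slt  $7, $7, $4  →  {$0:0, $1:9, $2:9, $3:14, $4:1, $5:14, $6:4, $7:0}
[1] or   $3, $1, $2  →  {$0:0, $1:9, $2:9, $3:9, $4:1, $5:14, $6:4, $7:0}
[2] bne  $3, $5, L5  →  {$0:0, $1:9, $2:9, $3:9, $4:1, $5:14, $6:4, $7:0}  ⟨branch taken⟩
[3] and  $7, $1, $1  →  {$0:0, $1:9, $2:9, $3:9, $4:1, $5:14, $6:4, $7:9}
[5] slt  $3, $3, $7  →  {$0:0, $1:9, $2:9, $3:0, $4:1, $5:14, $6:4, $7:9}

9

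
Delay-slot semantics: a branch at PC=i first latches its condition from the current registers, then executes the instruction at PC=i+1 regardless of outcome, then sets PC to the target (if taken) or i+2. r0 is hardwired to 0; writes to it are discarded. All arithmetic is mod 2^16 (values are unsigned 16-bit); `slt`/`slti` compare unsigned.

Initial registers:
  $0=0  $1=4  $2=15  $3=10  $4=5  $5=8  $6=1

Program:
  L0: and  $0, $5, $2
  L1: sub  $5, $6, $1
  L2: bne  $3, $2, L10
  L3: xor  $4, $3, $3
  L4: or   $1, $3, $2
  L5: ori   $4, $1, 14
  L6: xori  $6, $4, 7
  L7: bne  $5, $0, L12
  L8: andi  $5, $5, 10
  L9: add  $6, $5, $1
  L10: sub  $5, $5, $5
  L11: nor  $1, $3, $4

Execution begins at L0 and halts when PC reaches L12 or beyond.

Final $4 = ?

  step pc=0: and  $0, $5, $2  regs=(0,4,15,10,5,8,1)
  step pc=1: sub  $5, $6, $1  regs=(0,4,15,10,5,65533,1)
  step pc=2: bne  $3, $2, L10  cond=T  regs=(0,4,15,10,5,65533,1)
  step pc=3: xor  $4, $3, $3  regs=(0,4,15,10,0,65533,1)
  step pc=10: sub  $5, $5, $5  regs=(0,4,15,10,0,0,1)
  step pc=11: nor  $1, $3, $4  regs=(0,65525,15,10,0,0,1)

0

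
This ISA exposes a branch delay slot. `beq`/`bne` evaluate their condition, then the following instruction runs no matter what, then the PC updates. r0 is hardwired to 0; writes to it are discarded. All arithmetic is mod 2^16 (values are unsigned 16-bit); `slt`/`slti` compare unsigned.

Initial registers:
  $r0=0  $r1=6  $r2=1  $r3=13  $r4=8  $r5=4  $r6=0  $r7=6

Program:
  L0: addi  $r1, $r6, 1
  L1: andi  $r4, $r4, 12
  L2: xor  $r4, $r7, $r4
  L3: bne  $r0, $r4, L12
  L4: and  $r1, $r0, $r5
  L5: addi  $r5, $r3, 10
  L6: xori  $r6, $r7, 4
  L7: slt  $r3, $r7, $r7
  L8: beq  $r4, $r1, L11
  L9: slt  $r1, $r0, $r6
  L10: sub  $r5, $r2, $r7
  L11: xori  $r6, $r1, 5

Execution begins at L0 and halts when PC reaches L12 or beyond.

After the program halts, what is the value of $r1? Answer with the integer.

PC=0  addi  $r1, $r6, 1      | $r0=0 $r1=1 $r2=1 $r3=13 $r4=8 $r5=4 $r6=0 $r7=6
PC=1  andi  $r4, $r4, 12     | $r0=0 $r1=1 $r2=1 $r3=13 $r4=8 $r5=4 $r6=0 $r7=6
PC=2  xor  $r4, $r7, $r4     | $r0=0 $r1=1 $r2=1 $r3=13 $r4=14 $r5=4 $r6=0 $r7=6
PC=3  bne  $r0, $r4, L12     | $r0=0 $r1=1 $r2=1 $r3=13 $r4=14 $r5=4 $r6=0 $r7=6  [TAKEN]
PC=4  and  $r1, $r0, $r5     | $r0=0 $r1=0 $r2=1 $r3=13 $r4=14 $r5=4 $r6=0 $r7=6

0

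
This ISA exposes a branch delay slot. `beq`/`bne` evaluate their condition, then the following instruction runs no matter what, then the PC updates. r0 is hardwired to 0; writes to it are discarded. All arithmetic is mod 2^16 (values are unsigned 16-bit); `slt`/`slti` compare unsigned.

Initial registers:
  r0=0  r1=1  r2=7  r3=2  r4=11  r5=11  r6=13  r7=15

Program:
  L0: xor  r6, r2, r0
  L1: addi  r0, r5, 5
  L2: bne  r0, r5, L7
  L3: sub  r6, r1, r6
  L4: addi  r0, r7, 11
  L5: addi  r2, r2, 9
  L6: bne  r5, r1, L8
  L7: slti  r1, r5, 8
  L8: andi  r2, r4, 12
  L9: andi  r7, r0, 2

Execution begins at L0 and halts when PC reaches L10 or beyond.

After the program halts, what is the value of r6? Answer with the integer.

PC=0  xor  r6, r2, r0        | r0=0 r1=1 r2=7 r3=2 r4=11 r5=11 r6=7 r7=15
PC=1  addi  r0, r5, 5        | r0=0 r1=1 r2=7 r3=2 r4=11 r5=11 r6=7 r7=15
PC=2  bne  r0, r5, L7        | r0=0 r1=1 r2=7 r3=2 r4=11 r5=11 r6=7 r7=15  [TAKEN]
PC=3  sub  r6, r1, r6        | r0=0 r1=1 r2=7 r3=2 r4=11 r5=11 r6=65530 r7=15
PC=7  slti  r1, r5, 8        | r0=0 r1=0 r2=7 r3=2 r4=11 r5=11 r6=65530 r7=15
PC=8  andi  r2, r4, 12       | r0=0 r1=0 r2=8 r3=2 r4=11 r5=11 r6=65530 r7=15
PC=9  andi  r7, r0, 2        | r0=0 r1=0 r2=8 r3=2 r4=11 r5=11 r6=65530 r7=0

65530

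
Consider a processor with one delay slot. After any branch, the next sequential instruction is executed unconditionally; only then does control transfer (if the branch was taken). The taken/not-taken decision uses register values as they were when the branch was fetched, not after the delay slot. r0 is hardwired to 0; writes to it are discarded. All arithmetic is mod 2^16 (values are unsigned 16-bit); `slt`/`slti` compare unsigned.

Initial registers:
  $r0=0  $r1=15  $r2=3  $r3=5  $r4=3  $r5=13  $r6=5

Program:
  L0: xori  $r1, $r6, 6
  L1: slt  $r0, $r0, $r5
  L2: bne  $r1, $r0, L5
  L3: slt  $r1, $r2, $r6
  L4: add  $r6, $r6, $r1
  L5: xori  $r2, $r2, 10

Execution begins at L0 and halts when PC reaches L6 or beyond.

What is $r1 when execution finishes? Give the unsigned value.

1

  step pc=0: xori  $r1, $r6, 6  regs=(0,3,3,5,3,13,5)
  step pc=1: slt  $r0, $r0, $r5  regs=(0,3,3,5,3,13,5)
  step pc=2: bne  $r1, $r0, L5  cond=T  regs=(0,3,3,5,3,13,5)
  step pc=3: slt  $r1, $r2, $r6  regs=(0,1,3,5,3,13,5)
  step pc=5: xori  $r2, $r2, 10  regs=(0,1,9,5,3,13,5)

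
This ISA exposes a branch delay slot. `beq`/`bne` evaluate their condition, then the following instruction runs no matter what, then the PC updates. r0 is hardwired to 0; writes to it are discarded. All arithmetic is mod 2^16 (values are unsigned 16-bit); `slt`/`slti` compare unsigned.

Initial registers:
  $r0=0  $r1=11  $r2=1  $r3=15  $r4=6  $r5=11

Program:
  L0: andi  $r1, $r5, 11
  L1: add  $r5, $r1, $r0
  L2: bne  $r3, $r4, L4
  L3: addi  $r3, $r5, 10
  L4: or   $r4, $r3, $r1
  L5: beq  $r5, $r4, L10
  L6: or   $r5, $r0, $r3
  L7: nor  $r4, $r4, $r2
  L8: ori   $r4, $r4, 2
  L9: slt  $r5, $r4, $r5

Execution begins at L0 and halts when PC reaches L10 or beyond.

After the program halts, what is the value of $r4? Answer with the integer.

65506

[0] andi  $r1, $r5, 11  →  {$r0:0, $r1:11, $r2:1, $r3:15, $r4:6, $r5:11}
[1] add  $r5, $r1, $r0  →  {$r0:0, $r1:11, $r2:1, $r3:15, $r4:6, $r5:11}
[2] bne  $r3, $r4, L4  →  {$r0:0, $r1:11, $r2:1, $r3:15, $r4:6, $r5:11}  ⟨branch taken⟩
[3] addi  $r3, $r5, 10  →  {$r0:0, $r1:11, $r2:1, $r3:21, $r4:6, $r5:11}
[4] or   $r4, $r3, $r1  →  {$r0:0, $r1:11, $r2:1, $r3:21, $r4:31, $r5:11}
[5] beq  $r5, $r4, L10  →  {$r0:0, $r1:11, $r2:1, $r3:21, $r4:31, $r5:11}  ⟨branch fallthrough⟩
[6] or   $r5, $r0, $r3  →  {$r0:0, $r1:11, $r2:1, $r3:21, $r4:31, $r5:21}
[7] nor  $r4, $r4, $r2  →  {$r0:0, $r1:11, $r2:1, $r3:21, $r4:65504, $r5:21}
[8] ori   $r4, $r4, 2  →  {$r0:0, $r1:11, $r2:1, $r3:21, $r4:65506, $r5:21}
[9] slt  $r5, $r4, $r5  →  {$r0:0, $r1:11, $r2:1, $r3:21, $r4:65506, $r5:0}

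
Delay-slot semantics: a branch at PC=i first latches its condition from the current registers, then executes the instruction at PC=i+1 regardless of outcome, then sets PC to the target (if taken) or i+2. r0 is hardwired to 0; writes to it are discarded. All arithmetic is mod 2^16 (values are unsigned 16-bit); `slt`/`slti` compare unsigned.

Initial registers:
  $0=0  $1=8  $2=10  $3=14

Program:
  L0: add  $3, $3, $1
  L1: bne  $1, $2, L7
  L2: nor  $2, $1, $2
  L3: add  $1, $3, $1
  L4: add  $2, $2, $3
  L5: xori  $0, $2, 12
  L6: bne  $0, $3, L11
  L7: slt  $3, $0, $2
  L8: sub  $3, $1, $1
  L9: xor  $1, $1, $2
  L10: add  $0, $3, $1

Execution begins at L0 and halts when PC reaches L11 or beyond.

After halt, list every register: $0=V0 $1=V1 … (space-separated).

$0=0 $1=65533 $2=65525 $3=0

PC=0  add  $3, $3, $1        | $0=0 $1=8 $2=10 $3=22
PC=1  bne  $1, $2, L7        | $0=0 $1=8 $2=10 $3=22  [TAKEN]
PC=2  nor  $2, $1, $2        | $0=0 $1=8 $2=65525 $3=22
PC=7  slt  $3, $0, $2        | $0=0 $1=8 $2=65525 $3=1
PC=8  sub  $3, $1, $1        | $0=0 $1=8 $2=65525 $3=0
PC=9  xor  $1, $1, $2        | $0=0 $1=65533 $2=65525 $3=0
PC=10 add  $0, $3, $1        | $0=0 $1=65533 $2=65525 $3=0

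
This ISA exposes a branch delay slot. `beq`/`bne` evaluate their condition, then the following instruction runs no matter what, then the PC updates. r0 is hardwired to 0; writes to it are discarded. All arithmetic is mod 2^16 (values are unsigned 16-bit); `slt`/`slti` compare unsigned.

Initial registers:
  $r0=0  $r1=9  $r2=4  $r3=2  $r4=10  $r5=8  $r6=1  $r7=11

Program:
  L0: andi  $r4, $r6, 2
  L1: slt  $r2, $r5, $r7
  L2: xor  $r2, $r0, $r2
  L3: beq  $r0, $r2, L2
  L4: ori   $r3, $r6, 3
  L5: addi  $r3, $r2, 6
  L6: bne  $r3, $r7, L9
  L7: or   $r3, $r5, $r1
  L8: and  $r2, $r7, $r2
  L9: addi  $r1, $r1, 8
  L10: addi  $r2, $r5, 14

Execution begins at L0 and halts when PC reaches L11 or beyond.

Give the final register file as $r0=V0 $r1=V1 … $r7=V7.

#0 andi  $r4, $r6, 2 ; 0/9/4/2/0/8/1/11
#1 slt  $r2, $r5, $r7 ; 0/9/1/2/0/8/1/11
#2 xor  $r2, $r0, $r2 ; 0/9/1/2/0/8/1/11
#3 beq  $r0, $r2, L2 ; 0/9/1/2/0/8/1/11 ; →fallthru
#4 ori   $r3, $r6, 3 ; 0/9/1/3/0/8/1/11
#5 addi  $r3, $r2, 6 ; 0/9/1/7/0/8/1/11
#6 bne  $r3, $r7, L9 ; 0/9/1/7/0/8/1/11 ; →target
#7 or   $r3, $r5, $r1 ; 0/9/1/9/0/8/1/11
#9 addi  $r1, $r1, 8 ; 0/17/1/9/0/8/1/11
#10 addi  $r2, $r5, 14 ; 0/17/22/9/0/8/1/11

$r0=0 $r1=17 $r2=22 $r3=9 $r4=0 $r5=8 $r6=1 $r7=11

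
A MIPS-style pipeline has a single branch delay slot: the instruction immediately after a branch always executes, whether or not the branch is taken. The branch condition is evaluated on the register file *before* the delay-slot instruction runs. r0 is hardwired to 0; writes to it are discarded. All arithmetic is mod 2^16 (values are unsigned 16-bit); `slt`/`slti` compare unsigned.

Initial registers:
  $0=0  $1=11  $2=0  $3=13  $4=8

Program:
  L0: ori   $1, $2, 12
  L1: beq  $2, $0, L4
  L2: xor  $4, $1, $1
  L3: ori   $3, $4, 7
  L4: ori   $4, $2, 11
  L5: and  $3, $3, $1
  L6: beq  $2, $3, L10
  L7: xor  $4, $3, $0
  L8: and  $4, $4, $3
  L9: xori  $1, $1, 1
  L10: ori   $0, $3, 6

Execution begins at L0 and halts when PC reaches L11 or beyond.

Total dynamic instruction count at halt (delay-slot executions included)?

#0 ori   $1, $2, 12 ; 0/12/0/13/8
#1 beq  $2, $0, L4 ; 0/12/0/13/8 ; →target
#2 xor  $4, $1, $1 ; 0/12/0/13/0
#4 ori   $4, $2, 11 ; 0/12/0/13/11
#5 and  $3, $3, $1 ; 0/12/0/12/11
#6 beq  $2, $3, L10 ; 0/12/0/12/11 ; →fallthru
#7 xor  $4, $3, $0 ; 0/12/0/12/12
#8 and  $4, $4, $3 ; 0/12/0/12/12
#9 xori  $1, $1, 1 ; 0/13/0/12/12
#10 ori   $0, $3, 6 ; 0/13/0/12/12

10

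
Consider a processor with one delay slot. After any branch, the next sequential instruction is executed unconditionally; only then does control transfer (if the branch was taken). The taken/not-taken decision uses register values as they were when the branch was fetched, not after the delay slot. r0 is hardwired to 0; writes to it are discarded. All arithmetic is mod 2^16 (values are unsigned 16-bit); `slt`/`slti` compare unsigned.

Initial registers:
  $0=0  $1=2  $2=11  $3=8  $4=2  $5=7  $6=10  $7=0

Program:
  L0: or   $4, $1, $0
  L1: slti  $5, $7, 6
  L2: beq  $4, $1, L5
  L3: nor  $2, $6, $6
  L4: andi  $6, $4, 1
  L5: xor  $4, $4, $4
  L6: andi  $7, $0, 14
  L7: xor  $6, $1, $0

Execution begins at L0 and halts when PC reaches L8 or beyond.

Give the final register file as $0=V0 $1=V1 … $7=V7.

$0=0 $1=2 $2=65525 $3=8 $4=0 $5=1 $6=2 $7=0

#0 or   $4, $1, $0 ; 0/2/11/8/2/7/10/0
#1 slti  $5, $7, 6 ; 0/2/11/8/2/1/10/0
#2 beq  $4, $1, L5 ; 0/2/11/8/2/1/10/0 ; →target
#3 nor  $2, $6, $6 ; 0/2/65525/8/2/1/10/0
#5 xor  $4, $4, $4 ; 0/2/65525/8/0/1/10/0
#6 andi  $7, $0, 14 ; 0/2/65525/8/0/1/10/0
#7 xor  $6, $1, $0 ; 0/2/65525/8/0/1/2/0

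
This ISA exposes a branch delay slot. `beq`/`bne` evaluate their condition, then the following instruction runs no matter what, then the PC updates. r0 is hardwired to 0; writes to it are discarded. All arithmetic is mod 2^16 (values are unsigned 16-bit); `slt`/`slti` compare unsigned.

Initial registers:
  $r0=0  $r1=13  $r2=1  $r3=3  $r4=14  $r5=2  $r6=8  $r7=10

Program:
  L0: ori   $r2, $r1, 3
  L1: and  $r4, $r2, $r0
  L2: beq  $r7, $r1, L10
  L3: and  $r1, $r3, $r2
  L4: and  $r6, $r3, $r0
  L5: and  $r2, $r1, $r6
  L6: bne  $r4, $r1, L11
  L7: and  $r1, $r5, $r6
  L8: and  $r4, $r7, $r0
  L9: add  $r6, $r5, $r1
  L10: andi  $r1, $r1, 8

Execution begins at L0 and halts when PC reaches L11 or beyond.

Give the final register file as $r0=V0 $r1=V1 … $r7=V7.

#0 ori   $r2, $r1, 3 ; 0/13/15/3/14/2/8/10
#1 and  $r4, $r2, $r0 ; 0/13/15/3/0/2/8/10
#2 beq  $r7, $r1, L10 ; 0/13/15/3/0/2/8/10 ; →fallthru
#3 and  $r1, $r3, $r2 ; 0/3/15/3/0/2/8/10
#4 and  $r6, $r3, $r0 ; 0/3/15/3/0/2/0/10
#5 and  $r2, $r1, $r6 ; 0/3/0/3/0/2/0/10
#6 bne  $r4, $r1, L11 ; 0/3/0/3/0/2/0/10 ; →target
#7 and  $r1, $r5, $r6 ; 0/0/0/3/0/2/0/10

$r0=0 $r1=0 $r2=0 $r3=3 $r4=0 $r5=2 $r6=0 $r7=10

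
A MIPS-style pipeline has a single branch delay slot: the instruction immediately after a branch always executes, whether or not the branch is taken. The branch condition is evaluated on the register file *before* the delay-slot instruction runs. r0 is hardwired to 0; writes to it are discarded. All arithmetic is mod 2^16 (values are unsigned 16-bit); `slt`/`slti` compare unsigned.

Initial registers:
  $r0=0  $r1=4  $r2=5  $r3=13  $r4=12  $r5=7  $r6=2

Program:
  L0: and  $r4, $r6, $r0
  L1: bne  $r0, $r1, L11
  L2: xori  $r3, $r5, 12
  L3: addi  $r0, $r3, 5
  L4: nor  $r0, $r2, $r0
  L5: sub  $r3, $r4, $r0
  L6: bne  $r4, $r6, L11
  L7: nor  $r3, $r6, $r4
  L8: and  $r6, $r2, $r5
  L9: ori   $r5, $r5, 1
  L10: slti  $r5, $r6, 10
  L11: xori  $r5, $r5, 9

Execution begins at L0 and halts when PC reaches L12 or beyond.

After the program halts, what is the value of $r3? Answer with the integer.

#0 and  $r4, $r6, $r0 ; 0/4/5/13/0/7/2
#1 bne  $r0, $r1, L11 ; 0/4/5/13/0/7/2 ; →target
#2 xori  $r3, $r5, 12 ; 0/4/5/11/0/7/2
#11 xori  $r5, $r5, 9 ; 0/4/5/11/0/14/2

11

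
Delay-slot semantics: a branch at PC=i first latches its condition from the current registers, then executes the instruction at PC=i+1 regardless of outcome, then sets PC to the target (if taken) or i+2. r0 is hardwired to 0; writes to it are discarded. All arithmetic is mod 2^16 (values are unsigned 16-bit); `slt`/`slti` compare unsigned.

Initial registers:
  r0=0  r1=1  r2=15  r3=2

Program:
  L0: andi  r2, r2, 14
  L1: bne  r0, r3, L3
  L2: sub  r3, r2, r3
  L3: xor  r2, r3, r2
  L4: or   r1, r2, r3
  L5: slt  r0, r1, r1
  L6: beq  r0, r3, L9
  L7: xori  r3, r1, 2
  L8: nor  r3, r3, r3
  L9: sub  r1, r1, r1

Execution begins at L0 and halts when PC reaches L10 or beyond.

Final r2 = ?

2

#0 andi  r2, r2, 14 ; 0/1/14/2
#1 bne  r0, r3, L3 ; 0/1/14/2 ; →target
#2 sub  r3, r2, r3 ; 0/1/14/12
#3 xor  r2, r3, r2 ; 0/1/2/12
#4 or   r1, r2, r3 ; 0/14/2/12
#5 slt  r0, r1, r1 ; 0/14/2/12
#6 beq  r0, r3, L9 ; 0/14/2/12 ; →fallthru
#7 xori  r3, r1, 2 ; 0/14/2/12
#8 nor  r3, r3, r3 ; 0/14/2/65523
#9 sub  r1, r1, r1 ; 0/0/2/65523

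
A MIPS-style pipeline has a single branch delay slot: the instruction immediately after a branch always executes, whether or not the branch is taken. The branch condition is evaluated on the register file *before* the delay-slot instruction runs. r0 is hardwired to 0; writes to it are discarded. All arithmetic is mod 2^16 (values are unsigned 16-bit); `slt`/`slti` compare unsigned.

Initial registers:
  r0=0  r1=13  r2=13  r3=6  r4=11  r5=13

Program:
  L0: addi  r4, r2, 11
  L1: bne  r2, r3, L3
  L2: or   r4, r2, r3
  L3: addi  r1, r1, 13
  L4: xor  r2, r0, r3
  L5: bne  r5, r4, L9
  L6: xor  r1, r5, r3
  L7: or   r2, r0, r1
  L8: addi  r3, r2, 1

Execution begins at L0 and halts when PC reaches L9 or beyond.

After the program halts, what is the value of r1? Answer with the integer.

  step pc=0: addi  r4, r2, 11  regs=(0,13,13,6,24,13)
  step pc=1: bne  r2, r3, L3  cond=T  regs=(0,13,13,6,24,13)
  step pc=2: or   r4, r2, r3  regs=(0,13,13,6,15,13)
  step pc=3: addi  r1, r1, 13  regs=(0,26,13,6,15,13)
  step pc=4: xor  r2, r0, r3  regs=(0,26,6,6,15,13)
  step pc=5: bne  r5, r4, L9  cond=T  regs=(0,26,6,6,15,13)
  step pc=6: xor  r1, r5, r3  regs=(0,11,6,6,15,13)

11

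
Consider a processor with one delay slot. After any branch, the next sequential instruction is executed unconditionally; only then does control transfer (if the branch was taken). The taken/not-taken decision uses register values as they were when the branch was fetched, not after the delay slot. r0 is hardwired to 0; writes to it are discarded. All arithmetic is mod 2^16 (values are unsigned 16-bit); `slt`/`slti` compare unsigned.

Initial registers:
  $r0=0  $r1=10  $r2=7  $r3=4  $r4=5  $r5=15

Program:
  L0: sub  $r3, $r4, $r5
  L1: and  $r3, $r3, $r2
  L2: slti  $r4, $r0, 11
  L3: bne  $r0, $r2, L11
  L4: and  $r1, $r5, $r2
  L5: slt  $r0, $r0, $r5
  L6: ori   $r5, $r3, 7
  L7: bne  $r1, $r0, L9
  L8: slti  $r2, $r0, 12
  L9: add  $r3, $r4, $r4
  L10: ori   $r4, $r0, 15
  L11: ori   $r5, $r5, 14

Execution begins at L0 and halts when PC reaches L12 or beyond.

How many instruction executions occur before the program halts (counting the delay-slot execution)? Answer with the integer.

[0] sub  $r3, $r4, $r5  →  {$r0:0, $r1:10, $r2:7, $r3:65526, $r4:5, $r5:15}
[1] and  $r3, $r3, $r2  →  {$r0:0, $r1:10, $r2:7, $r3:6, $r4:5, $r5:15}
[2] slti  $r4, $r0, 11  →  {$r0:0, $r1:10, $r2:7, $r3:6, $r4:1, $r5:15}
[3] bne  $r0, $r2, L11  →  {$r0:0, $r1:10, $r2:7, $r3:6, $r4:1, $r5:15}  ⟨branch taken⟩
[4] and  $r1, $r5, $r2  →  {$r0:0, $r1:7, $r2:7, $r3:6, $r4:1, $r5:15}
[11] ori   $r5, $r5, 14  →  {$r0:0, $r1:7, $r2:7, $r3:6, $r4:1, $r5:15}

6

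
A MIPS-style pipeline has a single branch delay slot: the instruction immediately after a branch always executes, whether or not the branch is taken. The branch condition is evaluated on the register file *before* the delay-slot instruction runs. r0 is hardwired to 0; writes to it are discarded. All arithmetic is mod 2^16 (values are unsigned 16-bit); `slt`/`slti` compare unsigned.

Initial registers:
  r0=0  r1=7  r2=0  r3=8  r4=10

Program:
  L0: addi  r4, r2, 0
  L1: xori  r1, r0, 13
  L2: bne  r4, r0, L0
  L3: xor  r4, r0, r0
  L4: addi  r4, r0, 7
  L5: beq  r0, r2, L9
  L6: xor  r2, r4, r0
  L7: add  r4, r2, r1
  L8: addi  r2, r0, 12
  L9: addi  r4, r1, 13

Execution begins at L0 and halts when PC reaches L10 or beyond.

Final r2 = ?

7

PC=0  addi  r4, r2, 0        | r0=0 r1=7 r2=0 r3=8 r4=0
PC=1  xori  r1, r0, 13       | r0=0 r1=13 r2=0 r3=8 r4=0
PC=2  bne  r4, r0, L0        | r0=0 r1=13 r2=0 r3=8 r4=0  [not taken]
PC=3  xor  r4, r0, r0        | r0=0 r1=13 r2=0 r3=8 r4=0
PC=4  addi  r4, r0, 7        | r0=0 r1=13 r2=0 r3=8 r4=7
PC=5  beq  r0, r2, L9        | r0=0 r1=13 r2=0 r3=8 r4=7  [TAKEN]
PC=6  xor  r2, r4, r0        | r0=0 r1=13 r2=7 r3=8 r4=7
PC=9  addi  r4, r1, 13       | r0=0 r1=13 r2=7 r3=8 r4=26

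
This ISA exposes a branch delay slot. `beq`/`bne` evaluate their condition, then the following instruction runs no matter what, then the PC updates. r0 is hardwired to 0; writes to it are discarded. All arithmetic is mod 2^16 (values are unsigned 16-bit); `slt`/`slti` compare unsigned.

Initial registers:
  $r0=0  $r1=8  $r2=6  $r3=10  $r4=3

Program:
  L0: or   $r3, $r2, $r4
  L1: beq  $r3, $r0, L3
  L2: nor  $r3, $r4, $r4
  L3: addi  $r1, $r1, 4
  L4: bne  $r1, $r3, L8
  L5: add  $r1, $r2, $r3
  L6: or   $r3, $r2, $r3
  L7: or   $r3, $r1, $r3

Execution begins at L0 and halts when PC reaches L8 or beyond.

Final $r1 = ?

2

#0 or   $r3, $r2, $r4 ; 0/8/6/7/3
#1 beq  $r3, $r0, L3 ; 0/8/6/7/3 ; →fallthru
#2 nor  $r3, $r4, $r4 ; 0/8/6/65532/3
#3 addi  $r1, $r1, 4 ; 0/12/6/65532/3
#4 bne  $r1, $r3, L8 ; 0/12/6/65532/3 ; →target
#5 add  $r1, $r2, $r3 ; 0/2/6/65532/3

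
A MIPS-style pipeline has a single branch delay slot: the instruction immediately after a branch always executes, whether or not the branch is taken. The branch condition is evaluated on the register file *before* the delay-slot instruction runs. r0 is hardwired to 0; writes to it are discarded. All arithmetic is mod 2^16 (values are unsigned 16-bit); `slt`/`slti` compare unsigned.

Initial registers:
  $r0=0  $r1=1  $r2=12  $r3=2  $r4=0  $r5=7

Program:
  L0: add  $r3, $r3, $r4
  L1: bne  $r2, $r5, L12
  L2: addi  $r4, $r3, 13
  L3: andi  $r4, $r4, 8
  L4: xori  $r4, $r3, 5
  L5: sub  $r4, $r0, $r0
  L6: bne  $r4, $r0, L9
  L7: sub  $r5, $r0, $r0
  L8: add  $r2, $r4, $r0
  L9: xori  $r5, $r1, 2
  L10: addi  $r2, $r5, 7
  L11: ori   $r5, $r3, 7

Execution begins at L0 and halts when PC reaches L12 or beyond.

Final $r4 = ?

15

[0] add  $r3, $r3, $r4  →  {$r0:0, $r1:1, $r2:12, $r3:2, $r4:0, $r5:7}
[1] bne  $r2, $r5, L12  →  {$r0:0, $r1:1, $r2:12, $r3:2, $r4:0, $r5:7}  ⟨branch taken⟩
[2] addi  $r4, $r3, 13  →  {$r0:0, $r1:1, $r2:12, $r3:2, $r4:15, $r5:7}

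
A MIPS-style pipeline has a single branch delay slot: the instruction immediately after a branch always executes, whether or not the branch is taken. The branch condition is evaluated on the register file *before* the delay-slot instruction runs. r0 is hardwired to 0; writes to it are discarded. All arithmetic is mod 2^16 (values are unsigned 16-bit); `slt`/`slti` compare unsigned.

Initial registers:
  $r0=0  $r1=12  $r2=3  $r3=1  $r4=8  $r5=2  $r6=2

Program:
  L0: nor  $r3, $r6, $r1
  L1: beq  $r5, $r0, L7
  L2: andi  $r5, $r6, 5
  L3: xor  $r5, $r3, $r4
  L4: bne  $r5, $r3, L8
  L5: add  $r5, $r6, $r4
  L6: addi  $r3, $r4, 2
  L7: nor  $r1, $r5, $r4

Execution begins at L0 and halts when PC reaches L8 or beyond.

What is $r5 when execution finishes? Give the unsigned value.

#0 nor  $r3, $r6, $r1 ; 0/12/3/65521/8/2/2
#1 beq  $r5, $r0, L7 ; 0/12/3/65521/8/2/2 ; →fallthru
#2 andi  $r5, $r6, 5 ; 0/12/3/65521/8/0/2
#3 xor  $r5, $r3, $r4 ; 0/12/3/65521/8/65529/2
#4 bne  $r5, $r3, L8 ; 0/12/3/65521/8/65529/2 ; →target
#5 add  $r5, $r6, $r4 ; 0/12/3/65521/8/10/2

10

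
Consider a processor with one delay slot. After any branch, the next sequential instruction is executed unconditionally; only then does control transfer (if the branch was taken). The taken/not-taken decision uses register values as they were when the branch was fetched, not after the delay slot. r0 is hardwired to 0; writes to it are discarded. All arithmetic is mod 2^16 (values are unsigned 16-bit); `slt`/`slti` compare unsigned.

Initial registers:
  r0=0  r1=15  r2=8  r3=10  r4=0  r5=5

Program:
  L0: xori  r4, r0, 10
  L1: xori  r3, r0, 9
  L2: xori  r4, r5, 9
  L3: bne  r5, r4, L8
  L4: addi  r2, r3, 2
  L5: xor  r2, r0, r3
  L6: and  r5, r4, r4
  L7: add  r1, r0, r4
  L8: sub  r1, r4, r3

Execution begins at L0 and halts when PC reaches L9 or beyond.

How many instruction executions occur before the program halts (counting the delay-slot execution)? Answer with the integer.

#0 xori  r4, r0, 10 ; 0/15/8/10/10/5
#1 xori  r3, r0, 9 ; 0/15/8/9/10/5
#2 xori  r4, r5, 9 ; 0/15/8/9/12/5
#3 bne  r5, r4, L8 ; 0/15/8/9/12/5 ; →target
#4 addi  r2, r3, 2 ; 0/15/11/9/12/5
#8 sub  r1, r4, r3 ; 0/3/11/9/12/5

6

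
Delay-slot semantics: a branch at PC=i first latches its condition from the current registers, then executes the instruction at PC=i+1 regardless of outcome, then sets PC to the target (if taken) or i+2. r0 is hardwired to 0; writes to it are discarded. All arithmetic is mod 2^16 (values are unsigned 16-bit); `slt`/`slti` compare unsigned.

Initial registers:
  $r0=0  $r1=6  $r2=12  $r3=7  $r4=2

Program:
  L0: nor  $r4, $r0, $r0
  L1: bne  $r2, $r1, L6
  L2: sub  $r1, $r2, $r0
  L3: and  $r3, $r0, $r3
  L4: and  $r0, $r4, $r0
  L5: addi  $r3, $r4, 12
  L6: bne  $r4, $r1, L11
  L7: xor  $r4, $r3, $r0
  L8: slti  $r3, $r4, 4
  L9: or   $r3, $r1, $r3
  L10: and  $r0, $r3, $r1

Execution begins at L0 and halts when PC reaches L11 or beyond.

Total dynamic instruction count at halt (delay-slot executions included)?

5

[0] nor  $r4, $r0, $r0  →  {$r0:0, $r1:6, $r2:12, $r3:7, $r4:65535}
[1] bne  $r2, $r1, L6  →  {$r0:0, $r1:6, $r2:12, $r3:7, $r4:65535}  ⟨branch taken⟩
[2] sub  $r1, $r2, $r0  →  {$r0:0, $r1:12, $r2:12, $r3:7, $r4:65535}
[6] bne  $r4, $r1, L11  →  {$r0:0, $r1:12, $r2:12, $r3:7, $r4:65535}  ⟨branch taken⟩
[7] xor  $r4, $r3, $r0  →  {$r0:0, $r1:12, $r2:12, $r3:7, $r4:7}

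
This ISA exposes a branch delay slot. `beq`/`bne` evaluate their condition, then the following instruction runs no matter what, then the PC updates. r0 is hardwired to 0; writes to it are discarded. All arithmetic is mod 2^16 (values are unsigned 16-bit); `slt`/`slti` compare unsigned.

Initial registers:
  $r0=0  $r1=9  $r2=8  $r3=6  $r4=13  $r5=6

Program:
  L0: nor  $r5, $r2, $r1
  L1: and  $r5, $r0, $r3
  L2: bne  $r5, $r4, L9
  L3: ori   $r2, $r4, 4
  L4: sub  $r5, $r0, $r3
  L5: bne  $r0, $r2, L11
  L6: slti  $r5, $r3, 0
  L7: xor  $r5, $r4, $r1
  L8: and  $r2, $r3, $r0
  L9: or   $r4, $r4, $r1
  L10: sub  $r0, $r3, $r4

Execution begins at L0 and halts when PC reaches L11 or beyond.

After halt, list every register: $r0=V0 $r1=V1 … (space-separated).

#0 nor  $r5, $r2, $r1 ; 0/9/8/6/13/65526
#1 and  $r5, $r0, $r3 ; 0/9/8/6/13/0
#2 bne  $r5, $r4, L9 ; 0/9/8/6/13/0 ; →target
#3 ori   $r2, $r4, 4 ; 0/9/13/6/13/0
#9 or   $r4, $r4, $r1 ; 0/9/13/6/13/0
#10 sub  $r0, $r3, $r4 ; 0/9/13/6/13/0

$r0=0 $r1=9 $r2=13 $r3=6 $r4=13 $r5=0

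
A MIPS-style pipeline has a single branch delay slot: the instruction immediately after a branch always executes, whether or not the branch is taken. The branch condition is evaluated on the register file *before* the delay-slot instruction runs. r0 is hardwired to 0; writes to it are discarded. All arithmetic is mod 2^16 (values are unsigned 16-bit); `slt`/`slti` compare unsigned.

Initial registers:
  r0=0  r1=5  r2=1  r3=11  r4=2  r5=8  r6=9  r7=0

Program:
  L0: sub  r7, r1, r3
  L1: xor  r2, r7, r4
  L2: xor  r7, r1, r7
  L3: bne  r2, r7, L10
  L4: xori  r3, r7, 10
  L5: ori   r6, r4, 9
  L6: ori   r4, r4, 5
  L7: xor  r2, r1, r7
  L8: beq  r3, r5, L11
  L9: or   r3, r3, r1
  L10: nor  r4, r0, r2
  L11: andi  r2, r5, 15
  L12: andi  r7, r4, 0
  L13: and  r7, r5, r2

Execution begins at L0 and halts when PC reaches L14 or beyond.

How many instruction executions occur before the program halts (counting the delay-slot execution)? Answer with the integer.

9

  step pc=0: sub  r7, r1, r3  regs=(0,5,1,11,2,8,9,65530)
  step pc=1: xor  r2, r7, r4  regs=(0,5,65528,11,2,8,9,65530)
  step pc=2: xor  r7, r1, r7  regs=(0,5,65528,11,2,8,9,65535)
  step pc=3: bne  r2, r7, L10  cond=T  regs=(0,5,65528,11,2,8,9,65535)
  step pc=4: xori  r3, r7, 10  regs=(0,5,65528,65525,2,8,9,65535)
  step pc=10: nor  r4, r0, r2  regs=(0,5,65528,65525,7,8,9,65535)
  step pc=11: andi  r2, r5, 15  regs=(0,5,8,65525,7,8,9,65535)
  step pc=12: andi  r7, r4, 0  regs=(0,5,8,65525,7,8,9,0)
  step pc=13: and  r7, r5, r2  regs=(0,5,8,65525,7,8,9,8)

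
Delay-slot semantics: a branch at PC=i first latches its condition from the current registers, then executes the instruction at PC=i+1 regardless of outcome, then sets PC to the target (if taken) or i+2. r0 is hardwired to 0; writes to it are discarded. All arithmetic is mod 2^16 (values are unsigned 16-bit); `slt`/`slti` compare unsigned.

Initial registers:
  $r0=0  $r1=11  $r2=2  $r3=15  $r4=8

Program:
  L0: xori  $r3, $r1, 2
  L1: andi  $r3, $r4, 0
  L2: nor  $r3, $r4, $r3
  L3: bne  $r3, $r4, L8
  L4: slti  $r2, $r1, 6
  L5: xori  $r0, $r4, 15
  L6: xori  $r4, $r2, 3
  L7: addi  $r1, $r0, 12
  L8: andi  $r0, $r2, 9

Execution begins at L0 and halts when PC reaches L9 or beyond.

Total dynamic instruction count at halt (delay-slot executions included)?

6

  step pc=0: xori  $r3, $r1, 2  regs=(0,11,2,9,8)
  step pc=1: andi  $r3, $r4, 0  regs=(0,11,2,0,8)
  step pc=2: nor  $r3, $r4, $r3  regs=(0,11,2,65527,8)
  step pc=3: bne  $r3, $r4, L8  cond=T  regs=(0,11,2,65527,8)
  step pc=4: slti  $r2, $r1, 6  regs=(0,11,0,65527,8)
  step pc=8: andi  $r0, $r2, 9  regs=(0,11,0,65527,8)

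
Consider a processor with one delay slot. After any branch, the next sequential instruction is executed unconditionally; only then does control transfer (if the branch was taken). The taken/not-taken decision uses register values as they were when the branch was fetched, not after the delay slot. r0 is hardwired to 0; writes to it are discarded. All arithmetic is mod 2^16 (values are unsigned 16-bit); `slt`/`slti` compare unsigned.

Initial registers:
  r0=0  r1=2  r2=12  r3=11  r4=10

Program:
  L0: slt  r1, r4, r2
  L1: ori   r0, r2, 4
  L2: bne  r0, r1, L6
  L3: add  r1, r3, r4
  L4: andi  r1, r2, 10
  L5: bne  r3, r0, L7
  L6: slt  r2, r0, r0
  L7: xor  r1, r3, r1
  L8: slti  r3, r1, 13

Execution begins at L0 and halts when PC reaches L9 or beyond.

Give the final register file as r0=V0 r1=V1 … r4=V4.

r0=0 r1=30 r2=0 r3=0 r4=10

PC=0  slt  r1, r4, r2        | r0=0 r1=1 r2=12 r3=11 r4=10
PC=1  ori   r0, r2, 4        | r0=0 r1=1 r2=12 r3=11 r4=10
PC=2  bne  r0, r1, L6        | r0=0 r1=1 r2=12 r3=11 r4=10  [TAKEN]
PC=3  add  r1, r3, r4        | r0=0 r1=21 r2=12 r3=11 r4=10
PC=6  slt  r2, r0, r0        | r0=0 r1=21 r2=0 r3=11 r4=10
PC=7  xor  r1, r3, r1        | r0=0 r1=30 r2=0 r3=11 r4=10
PC=8  slti  r3, r1, 13       | r0=0 r1=30 r2=0 r3=0 r4=10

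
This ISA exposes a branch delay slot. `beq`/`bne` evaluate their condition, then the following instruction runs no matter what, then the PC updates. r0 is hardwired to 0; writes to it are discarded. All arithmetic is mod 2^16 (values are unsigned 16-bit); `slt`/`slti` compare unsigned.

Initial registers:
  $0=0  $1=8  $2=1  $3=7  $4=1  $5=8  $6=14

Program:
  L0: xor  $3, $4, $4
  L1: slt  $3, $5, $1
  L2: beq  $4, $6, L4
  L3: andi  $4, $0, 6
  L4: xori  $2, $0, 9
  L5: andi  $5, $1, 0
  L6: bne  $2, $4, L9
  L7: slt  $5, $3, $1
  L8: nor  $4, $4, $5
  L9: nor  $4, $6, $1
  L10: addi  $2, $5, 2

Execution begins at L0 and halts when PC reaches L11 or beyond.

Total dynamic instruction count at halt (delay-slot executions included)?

10

[0] xor  $3, $4, $4  →  {$0:0, $1:8, $2:1, $3:0, $4:1, $5:8, $6:14}
[1] slt  $3, $5, $1  →  {$0:0, $1:8, $2:1, $3:0, $4:1, $5:8, $6:14}
[2] beq  $4, $6, L4  →  {$0:0, $1:8, $2:1, $3:0, $4:1, $5:8, $6:14}  ⟨branch fallthrough⟩
[3] andi  $4, $0, 6  →  {$0:0, $1:8, $2:1, $3:0, $4:0, $5:8, $6:14}
[4] xori  $2, $0, 9  →  {$0:0, $1:8, $2:9, $3:0, $4:0, $5:8, $6:14}
[5] andi  $5, $1, 0  →  {$0:0, $1:8, $2:9, $3:0, $4:0, $5:0, $6:14}
[6] bne  $2, $4, L9  →  {$0:0, $1:8, $2:9, $3:0, $4:0, $5:0, $6:14}  ⟨branch taken⟩
[7] slt  $5, $3, $1  →  {$0:0, $1:8, $2:9, $3:0, $4:0, $5:1, $6:14}
[9] nor  $4, $6, $1  →  {$0:0, $1:8, $2:9, $3:0, $4:65521, $5:1, $6:14}
[10] addi  $2, $5, 2  →  {$0:0, $1:8, $2:3, $3:0, $4:65521, $5:1, $6:14}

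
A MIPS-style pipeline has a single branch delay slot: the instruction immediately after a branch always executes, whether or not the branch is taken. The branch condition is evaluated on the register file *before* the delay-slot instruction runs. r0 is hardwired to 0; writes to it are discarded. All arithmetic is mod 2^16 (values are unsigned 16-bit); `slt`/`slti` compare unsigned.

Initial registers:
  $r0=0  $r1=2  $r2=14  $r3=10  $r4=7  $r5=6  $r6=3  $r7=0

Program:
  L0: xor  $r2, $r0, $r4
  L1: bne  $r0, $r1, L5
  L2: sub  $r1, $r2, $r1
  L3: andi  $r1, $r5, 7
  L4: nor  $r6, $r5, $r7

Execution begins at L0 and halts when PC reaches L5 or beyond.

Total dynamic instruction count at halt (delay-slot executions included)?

[0] xor  $r2, $r0, $r4  →  {$r0:0, $r1:2, $r2:7, $r3:10, $r4:7, $r5:6, $r6:3, $r7:0}
[1] bne  $r0, $r1, L5  →  {$r0:0, $r1:2, $r2:7, $r3:10, $r4:7, $r5:6, $r6:3, $r7:0}  ⟨branch taken⟩
[2] sub  $r1, $r2, $r1  →  {$r0:0, $r1:5, $r2:7, $r3:10, $r4:7, $r5:6, $r6:3, $r7:0}

3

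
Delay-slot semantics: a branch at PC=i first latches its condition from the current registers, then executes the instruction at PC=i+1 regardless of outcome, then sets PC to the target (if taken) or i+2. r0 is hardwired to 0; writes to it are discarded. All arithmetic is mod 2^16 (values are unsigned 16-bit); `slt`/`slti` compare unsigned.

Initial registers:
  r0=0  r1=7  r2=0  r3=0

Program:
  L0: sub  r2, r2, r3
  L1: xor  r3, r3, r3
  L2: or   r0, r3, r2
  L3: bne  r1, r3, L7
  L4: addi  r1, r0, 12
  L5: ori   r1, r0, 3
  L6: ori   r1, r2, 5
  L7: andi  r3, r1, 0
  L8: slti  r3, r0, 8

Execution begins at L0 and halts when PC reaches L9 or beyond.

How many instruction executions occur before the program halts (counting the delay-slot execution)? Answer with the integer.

#0 sub  r2, r2, r3 ; 0/7/0/0
#1 xor  r3, r3, r3 ; 0/7/0/0
#2 or   r0, r3, r2 ; 0/7/0/0
#3 bne  r1, r3, L7 ; 0/7/0/0 ; →target
#4 addi  r1, r0, 12 ; 0/12/0/0
#7 andi  r3, r1, 0 ; 0/12/0/0
#8 slti  r3, r0, 8 ; 0/12/0/1

7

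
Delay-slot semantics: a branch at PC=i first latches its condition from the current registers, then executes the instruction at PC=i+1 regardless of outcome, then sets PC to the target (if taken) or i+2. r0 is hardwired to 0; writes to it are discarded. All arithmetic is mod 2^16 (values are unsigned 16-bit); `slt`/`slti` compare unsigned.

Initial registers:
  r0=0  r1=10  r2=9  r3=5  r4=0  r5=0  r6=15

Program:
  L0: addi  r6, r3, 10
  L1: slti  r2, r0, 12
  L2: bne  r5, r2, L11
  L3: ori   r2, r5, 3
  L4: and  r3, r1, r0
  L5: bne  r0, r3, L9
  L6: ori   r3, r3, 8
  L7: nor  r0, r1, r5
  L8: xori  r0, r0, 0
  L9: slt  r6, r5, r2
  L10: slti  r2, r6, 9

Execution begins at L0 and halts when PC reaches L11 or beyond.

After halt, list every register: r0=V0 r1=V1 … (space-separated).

r0=0 r1=10 r2=3 r3=5 r4=0 r5=0 r6=15

  step pc=0: addi  r6, r3, 10  regs=(0,10,9,5,0,0,15)
  step pc=1: slti  r2, r0, 12  regs=(0,10,1,5,0,0,15)
  step pc=2: bne  r5, r2, L11  cond=T  regs=(0,10,1,5,0,0,15)
  step pc=3: ori   r2, r5, 3  regs=(0,10,3,5,0,0,15)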